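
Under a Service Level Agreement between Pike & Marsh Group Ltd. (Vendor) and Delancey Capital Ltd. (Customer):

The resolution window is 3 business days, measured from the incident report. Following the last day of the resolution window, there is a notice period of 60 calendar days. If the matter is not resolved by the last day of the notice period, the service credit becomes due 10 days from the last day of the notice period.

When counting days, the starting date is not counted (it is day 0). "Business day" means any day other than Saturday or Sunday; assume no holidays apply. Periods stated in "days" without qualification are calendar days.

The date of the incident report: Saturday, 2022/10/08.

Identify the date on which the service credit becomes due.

The last day of the resolution window: counting 3 business days from Saturday, 2022/10/08 (Oct 10, Oct 11, Oct 12, skipping weekends) reaches Wednesday, 2022/10/12.
The last day of the notice period: 2022/10/12 + 60 days = 2022/12/11.
The date on which the service credit becomes due: 2022/12/11 + 10 days = 2022/12/21.

2022/12/21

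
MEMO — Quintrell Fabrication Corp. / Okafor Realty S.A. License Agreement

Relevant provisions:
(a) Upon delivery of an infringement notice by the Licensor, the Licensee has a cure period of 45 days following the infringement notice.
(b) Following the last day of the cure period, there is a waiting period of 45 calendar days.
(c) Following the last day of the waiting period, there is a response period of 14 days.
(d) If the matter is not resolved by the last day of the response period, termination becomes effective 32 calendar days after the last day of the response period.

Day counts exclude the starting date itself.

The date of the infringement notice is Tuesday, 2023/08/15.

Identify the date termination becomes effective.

2023/12/29

The last day of the cure period: 2023/08/15 + 45 days = 2023/09/29.
Adding 45 calendar days to 2023/09/29 gives 2023/11/13, which is the last day of the waiting period.
Adding 14 calendar days to 2023/11/13 gives 2023/11/27, which is the last day of the response period.
The date termination becomes effective: 2023/11/27 + 32 days = 2023/12/29.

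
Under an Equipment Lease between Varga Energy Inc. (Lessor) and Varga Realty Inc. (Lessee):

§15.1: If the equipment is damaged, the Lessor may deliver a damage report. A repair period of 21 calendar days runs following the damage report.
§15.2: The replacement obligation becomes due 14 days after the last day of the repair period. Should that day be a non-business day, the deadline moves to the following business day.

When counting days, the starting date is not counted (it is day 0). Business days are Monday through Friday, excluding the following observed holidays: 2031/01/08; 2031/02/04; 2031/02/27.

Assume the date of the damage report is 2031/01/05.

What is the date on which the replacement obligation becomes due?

2031/02/10

The last day of the repair period: 2031/01/05 + 21 days = 2031/01/26.
The date on which the replacement obligation becomes due: 2031/01/26 + 14 days = 2031/02/09. That falls on a Sunday, so it rolls to the next business day, Monday, 2031/02/10.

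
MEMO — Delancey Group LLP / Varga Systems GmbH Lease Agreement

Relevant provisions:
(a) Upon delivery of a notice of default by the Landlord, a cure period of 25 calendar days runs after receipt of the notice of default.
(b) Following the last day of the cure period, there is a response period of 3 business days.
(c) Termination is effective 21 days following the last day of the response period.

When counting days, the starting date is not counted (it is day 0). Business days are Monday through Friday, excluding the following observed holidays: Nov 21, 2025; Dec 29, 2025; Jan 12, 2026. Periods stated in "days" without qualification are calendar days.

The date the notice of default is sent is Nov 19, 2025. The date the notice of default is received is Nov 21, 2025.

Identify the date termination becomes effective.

Jan 9, 2026

The last day of the cure period: 25 calendar days after Nov 21, 2025 is Dec 16, 2025.
The last day of the response period: 3 business days after Tuesday, Dec 16, 2025, skipping weekends — Dec 17, Dec 18, Dec 19 — lands on Friday, Dec 19, 2025.
Adding 21 calendar days to Dec 19, 2025 gives Jan 9, 2026, which is the date termination becomes effective.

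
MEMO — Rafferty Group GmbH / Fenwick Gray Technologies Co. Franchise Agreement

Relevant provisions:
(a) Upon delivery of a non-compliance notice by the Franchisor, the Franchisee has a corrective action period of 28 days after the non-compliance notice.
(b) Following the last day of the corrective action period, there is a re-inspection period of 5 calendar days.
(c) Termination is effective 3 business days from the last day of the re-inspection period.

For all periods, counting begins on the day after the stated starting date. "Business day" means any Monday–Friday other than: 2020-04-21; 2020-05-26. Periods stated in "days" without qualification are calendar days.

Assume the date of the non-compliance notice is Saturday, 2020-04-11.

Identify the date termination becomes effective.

The last day of the corrective action period: 28 calendar days after 2020-04-11 is 2020-05-09.
The last day of the re-inspection period: 5 calendar days after 2020-05-09 is 2020-05-14.
The date termination becomes effective: 3 business days after Thursday, 2020-05-14, skipping weekends — May 15, May 18, May 19 — lands on Tuesday, 2020-05-19.

2020-05-19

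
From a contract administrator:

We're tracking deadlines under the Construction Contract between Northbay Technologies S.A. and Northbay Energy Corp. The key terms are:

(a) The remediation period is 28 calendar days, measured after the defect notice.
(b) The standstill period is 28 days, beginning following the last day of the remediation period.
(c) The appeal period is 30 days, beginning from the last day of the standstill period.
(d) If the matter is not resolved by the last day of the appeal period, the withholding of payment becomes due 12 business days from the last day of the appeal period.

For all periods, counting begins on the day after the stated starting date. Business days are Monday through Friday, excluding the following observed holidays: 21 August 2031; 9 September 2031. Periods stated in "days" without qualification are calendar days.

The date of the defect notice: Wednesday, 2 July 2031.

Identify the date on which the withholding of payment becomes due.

The last day of the remediation period: 28 calendar days after 2 July 2031 is 30 July 2031.
The last day of the standstill period: 28 calendar days after 30 July 2031 is 27 August 2031.
Adding 30 calendar days to 27 August 2031 gives 26 September 2031, which is the last day of the appeal period.
The date on which the withholding of payment becomes due: 12 business days after Friday, 26 September 2031, skipping weekends — Sep 29, Sep 30, Oct 1, Oct 2, …, Oct 10, Oct 13, Oct 14 — lands on Tuesday, 14 October 2031.

14 October 2031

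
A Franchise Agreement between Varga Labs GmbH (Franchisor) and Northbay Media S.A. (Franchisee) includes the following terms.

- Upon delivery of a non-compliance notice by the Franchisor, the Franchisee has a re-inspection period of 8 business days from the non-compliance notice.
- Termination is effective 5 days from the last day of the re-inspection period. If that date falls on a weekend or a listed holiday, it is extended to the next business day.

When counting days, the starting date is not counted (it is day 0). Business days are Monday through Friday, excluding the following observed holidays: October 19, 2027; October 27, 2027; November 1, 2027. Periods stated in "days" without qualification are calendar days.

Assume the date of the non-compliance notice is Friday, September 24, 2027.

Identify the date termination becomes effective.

October 11, 2027

The last day of the re-inspection period: 8 business days after Friday, September 24, 2027, skipping weekends — Sep 27, Sep 28, Sep 29, Sep 30, Oct 1, Oct 4, Oct 5, Oct 6 — lands on Wednesday, October 6, 2027.
The date termination becomes effective: 5 calendar days after October 6, 2027 is October 11, 2027. October 11, 2027 is a Monday and is not a listed holiday, so no roll-forward applies.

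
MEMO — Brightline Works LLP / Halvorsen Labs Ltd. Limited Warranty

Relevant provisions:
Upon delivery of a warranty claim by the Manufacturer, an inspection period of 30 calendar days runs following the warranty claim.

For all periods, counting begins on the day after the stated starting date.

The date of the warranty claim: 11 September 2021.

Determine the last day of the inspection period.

Adding 30 calendar days to 11 September 2021 gives 11 October 2021, which is the last day of the inspection period.

11 October 2021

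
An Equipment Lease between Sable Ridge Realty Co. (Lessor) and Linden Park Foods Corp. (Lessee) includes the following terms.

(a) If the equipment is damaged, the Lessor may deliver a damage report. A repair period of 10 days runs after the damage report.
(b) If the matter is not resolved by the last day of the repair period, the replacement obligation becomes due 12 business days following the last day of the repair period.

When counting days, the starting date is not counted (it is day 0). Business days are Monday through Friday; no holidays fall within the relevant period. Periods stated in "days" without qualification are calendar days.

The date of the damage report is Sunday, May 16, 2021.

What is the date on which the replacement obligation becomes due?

Adding 10 calendar days to May 16, 2021 gives May 26, 2021, which is the last day of the repair period.
From Wednesday, May 26, 2021, 12 business days (May 27, May 28, May 31, Jun 1, …, Jun 9, Jun 10, Jun 11, skipping weekends) brings us to Friday, Jun 11, 2021, which is the date on which the replacement obligation becomes due.

Jun 11, 2021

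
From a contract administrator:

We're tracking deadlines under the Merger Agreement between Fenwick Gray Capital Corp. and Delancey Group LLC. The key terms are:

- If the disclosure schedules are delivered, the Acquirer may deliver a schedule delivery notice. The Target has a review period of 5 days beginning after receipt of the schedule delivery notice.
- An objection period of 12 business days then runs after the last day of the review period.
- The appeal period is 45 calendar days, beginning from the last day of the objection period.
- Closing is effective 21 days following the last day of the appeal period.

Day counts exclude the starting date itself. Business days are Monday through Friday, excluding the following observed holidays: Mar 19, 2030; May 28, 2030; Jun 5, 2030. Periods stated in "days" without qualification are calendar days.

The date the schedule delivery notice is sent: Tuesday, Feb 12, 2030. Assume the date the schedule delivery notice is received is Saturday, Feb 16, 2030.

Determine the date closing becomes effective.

May 16, 2030

The last day of the review period: Feb 16, 2030 + 5 days = Feb 21, 2030.
The last day of the objection period: 12 business days after Thursday, Feb 21, 2030, skipping weekends — Feb 22, Feb 25, Feb 26, Feb 27, …, Mar 7, Mar 8, Mar 11 — lands on Monday, Mar 11, 2030.
The last day of the appeal period: 45 calendar days after Mar 11, 2030 is Apr 25, 2030.
The date closing becomes effective: 21 calendar days after Apr 25, 2030 is May 16, 2030.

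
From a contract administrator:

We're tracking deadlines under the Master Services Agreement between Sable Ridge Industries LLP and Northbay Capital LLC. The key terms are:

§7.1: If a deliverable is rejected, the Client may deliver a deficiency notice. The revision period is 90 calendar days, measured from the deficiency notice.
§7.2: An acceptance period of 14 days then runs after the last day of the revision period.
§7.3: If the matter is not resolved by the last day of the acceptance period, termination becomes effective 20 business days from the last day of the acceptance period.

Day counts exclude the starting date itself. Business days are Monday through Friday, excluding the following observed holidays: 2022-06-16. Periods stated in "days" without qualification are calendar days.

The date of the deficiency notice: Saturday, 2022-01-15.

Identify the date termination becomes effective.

2022-05-27

Adding 90 calendar days to 2022-01-15 gives 2022-04-15, which is the last day of the revision period.
The last day of the acceptance period: 2022-04-15 + 14 days = 2022-04-29.
The date termination becomes effective: 20 business days after Friday, 2022-04-29, skipping weekends — May 2, May 3, May 4, May 5, …, May 25, May 26, May 27 — lands on Friday, 2022-05-27.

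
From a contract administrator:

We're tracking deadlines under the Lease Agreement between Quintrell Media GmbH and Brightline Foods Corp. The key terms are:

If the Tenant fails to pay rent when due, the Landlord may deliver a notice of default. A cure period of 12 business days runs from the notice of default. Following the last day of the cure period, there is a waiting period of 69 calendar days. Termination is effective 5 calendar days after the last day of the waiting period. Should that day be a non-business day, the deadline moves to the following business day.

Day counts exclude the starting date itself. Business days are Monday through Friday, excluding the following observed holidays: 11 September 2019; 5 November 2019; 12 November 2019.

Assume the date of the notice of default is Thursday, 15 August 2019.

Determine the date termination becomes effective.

15 November 2019

From Thursday, 15 August 2019, 12 business days (Aug 16, Aug 19, Aug 20, Aug 21, …, Aug 29, Aug 30, Sep 2, skipping weekends) brings us to Monday, 2 September 2019, which is the last day of the cure period.
Adding 69 calendar days to 2 September 2019 gives 10 November 2019, which is the last day of the waiting period.
The date termination becomes effective: 5 calendar days after 10 November 2019 is 15 November 2019. 15 November 2019 is a Friday and is not a listed holiday, so no roll-forward applies.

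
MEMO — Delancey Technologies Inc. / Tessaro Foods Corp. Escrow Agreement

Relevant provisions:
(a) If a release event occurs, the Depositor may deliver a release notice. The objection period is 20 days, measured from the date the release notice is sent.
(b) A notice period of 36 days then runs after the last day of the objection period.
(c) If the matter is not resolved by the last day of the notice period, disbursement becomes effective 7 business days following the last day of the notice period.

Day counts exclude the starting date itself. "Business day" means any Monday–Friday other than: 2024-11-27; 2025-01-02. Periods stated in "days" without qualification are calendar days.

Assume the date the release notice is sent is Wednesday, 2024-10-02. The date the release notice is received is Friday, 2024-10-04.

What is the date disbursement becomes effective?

Adding 20 calendar days to 2024-10-02 gives 2024-10-22, which is the last day of the objection period.
The last day of the notice period: 2024-10-22 + 36 days = 2024-11-27.
The date disbursement becomes effective: 7 business days after Wednesday, 2024-11-27, skipping weekends — Nov 28, Nov 29, Dec 2, Dec 3, Dec 4, Dec 5, Dec 6 — lands on Friday, 2024-12-06.

2024-12-06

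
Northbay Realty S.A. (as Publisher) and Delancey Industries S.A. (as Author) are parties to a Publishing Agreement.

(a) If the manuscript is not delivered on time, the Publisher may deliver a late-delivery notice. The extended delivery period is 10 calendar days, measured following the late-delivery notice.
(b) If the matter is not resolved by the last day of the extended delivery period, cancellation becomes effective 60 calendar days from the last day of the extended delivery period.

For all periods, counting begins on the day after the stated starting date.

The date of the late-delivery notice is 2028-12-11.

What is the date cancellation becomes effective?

2029-02-19

The last day of the extended delivery period: 2028-12-11 + 10 days = 2028-12-21.
The date cancellation becomes effective: 2028-12-21 + 60 days = 2029-02-19.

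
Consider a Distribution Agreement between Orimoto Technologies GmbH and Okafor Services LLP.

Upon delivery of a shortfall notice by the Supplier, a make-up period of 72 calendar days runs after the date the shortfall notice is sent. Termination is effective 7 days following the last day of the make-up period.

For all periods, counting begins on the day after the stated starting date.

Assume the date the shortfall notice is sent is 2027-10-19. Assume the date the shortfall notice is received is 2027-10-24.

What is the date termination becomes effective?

The last day of the make-up period: 72 calendar days after 2027-10-19 is 2027-12-30.
The date termination becomes effective: 2027-12-30 + 7 days = 2028-01-06.

2028-01-06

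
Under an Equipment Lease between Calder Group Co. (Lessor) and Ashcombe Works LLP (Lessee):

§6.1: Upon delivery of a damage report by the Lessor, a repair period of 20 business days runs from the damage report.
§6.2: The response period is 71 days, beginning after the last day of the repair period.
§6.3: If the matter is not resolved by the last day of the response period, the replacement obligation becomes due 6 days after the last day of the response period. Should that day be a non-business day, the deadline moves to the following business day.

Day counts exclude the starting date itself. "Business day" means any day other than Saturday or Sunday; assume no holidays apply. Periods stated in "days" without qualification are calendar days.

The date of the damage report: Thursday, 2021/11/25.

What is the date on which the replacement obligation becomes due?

The last day of the repair period: 20 business days after Thursday, 2021/11/25, skipping weekends — Nov 26, Nov 29, Nov 30, Dec 1, …, Dec 21, Dec 22, Dec 23 — lands on Thursday, 2021/12/23.
Adding 71 calendar days to 2021/12/23 gives 2022/03/04, which is the last day of the response period.
Adding 6 calendar days to 2022/03/04 gives 2022/03/10, which is the date on which the replacement obligation becomes due. 2022/03/10 is a Thursday, so no roll-forward applies.

2022/03/10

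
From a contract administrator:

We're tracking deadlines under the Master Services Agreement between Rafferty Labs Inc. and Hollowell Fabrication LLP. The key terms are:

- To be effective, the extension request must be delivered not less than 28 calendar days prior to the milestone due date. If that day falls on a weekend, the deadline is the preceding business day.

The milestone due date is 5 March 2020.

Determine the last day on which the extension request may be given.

6 February 2020

5 March 2020 minus 28 days is 6 February 2020. That is a Thursday, so no adjustment is needed.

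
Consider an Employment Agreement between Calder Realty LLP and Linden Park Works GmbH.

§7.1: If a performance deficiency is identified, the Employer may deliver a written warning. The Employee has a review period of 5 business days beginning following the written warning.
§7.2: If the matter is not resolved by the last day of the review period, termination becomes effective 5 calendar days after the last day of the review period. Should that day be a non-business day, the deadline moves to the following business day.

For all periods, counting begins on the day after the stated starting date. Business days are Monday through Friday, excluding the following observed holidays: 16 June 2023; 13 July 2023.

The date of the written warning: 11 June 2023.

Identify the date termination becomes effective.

The last day of the review period: counting 5 business days from Sunday, 11 June 2023 (Jun 12, Jun 13, Jun 14, Jun 15, Jun 19, skipping weekends and the listed holiday on Jun 16) reaches Monday, 19 June 2023.
The date termination becomes effective: 19 June 2023 + 5 days = 24 June 2023. That falls on a Saturday, so it rolls to the next business day, Monday, 26 June 2023.

26 June 2023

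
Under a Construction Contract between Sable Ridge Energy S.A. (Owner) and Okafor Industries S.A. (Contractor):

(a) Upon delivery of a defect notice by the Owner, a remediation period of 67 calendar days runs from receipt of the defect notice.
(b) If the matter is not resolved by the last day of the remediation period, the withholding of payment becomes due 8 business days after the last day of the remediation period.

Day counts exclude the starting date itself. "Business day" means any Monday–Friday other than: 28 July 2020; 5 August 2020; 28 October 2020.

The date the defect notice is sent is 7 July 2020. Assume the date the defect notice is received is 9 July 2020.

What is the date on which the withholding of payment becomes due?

24 September 2020

Adding 67 calendar days to 9 July 2020 gives 14 September 2020, which is the last day of the remediation period.
The date on which the withholding of payment becomes due: 8 business days after Monday, 14 September 2020, skipping weekends — Sep 15, Sep 16, Sep 17, Sep 18, Sep 21, Sep 22, Sep 23, Sep 24 — lands on Thursday, 24 September 2020.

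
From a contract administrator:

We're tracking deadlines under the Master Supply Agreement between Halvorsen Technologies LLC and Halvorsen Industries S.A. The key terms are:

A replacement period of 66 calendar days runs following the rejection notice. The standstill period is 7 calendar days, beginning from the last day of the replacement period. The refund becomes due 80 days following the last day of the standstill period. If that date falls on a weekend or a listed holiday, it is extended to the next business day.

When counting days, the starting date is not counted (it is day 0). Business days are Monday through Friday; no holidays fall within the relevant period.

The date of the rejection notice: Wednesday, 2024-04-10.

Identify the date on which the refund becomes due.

2024-09-10

The last day of the replacement period: 66 calendar days after 2024-04-10 is 2024-06-15.
The last day of the standstill period: 7 calendar days after 2024-06-15 is 2024-06-22.
Adding 80 calendar days to 2024-06-22 gives 2024-09-10, which is the date on which the refund becomes due. 2024-09-10 is a Tuesday, so no roll-forward applies.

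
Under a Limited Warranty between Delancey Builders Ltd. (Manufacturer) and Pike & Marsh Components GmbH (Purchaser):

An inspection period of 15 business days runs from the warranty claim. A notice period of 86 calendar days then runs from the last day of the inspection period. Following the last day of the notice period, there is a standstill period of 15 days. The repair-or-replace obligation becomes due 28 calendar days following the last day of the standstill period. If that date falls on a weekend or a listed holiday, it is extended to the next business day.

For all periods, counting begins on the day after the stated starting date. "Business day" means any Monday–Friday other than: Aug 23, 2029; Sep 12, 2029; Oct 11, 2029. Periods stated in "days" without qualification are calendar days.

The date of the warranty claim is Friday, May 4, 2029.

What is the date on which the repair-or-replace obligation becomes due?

The last day of the inspection period: 15 business days after Friday, May 4, 2029, skipping weekends — May 7, May 8, May 9, May 10, …, May 23, May 24, May 25 — lands on Friday, May 25, 2029.
The last day of the notice period: 86 calendar days after May 25, 2029 is Aug 19, 2029.
The last day of the standstill period: Aug 19, 2029 + 15 days = Sep 3, 2029.
The date on which the repair-or-replace obligation becomes due: 28 calendar days after Sep 3, 2029 is Oct 1, 2029. Oct 1, 2029 is a Monday and is not a listed holiday, so no roll-forward applies.

Oct 1, 2029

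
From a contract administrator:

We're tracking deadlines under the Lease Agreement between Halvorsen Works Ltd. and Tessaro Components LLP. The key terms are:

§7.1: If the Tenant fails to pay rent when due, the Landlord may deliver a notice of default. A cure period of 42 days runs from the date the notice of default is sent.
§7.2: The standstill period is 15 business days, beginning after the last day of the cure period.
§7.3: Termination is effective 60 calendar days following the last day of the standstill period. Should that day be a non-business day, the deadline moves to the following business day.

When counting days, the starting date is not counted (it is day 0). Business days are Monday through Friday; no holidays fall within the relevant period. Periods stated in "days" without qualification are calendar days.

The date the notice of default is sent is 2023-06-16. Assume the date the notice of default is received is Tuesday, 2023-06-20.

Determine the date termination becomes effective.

2023-10-17

The last day of the cure period: 2023-06-16 + 42 days = 2023-07-28.
The last day of the standstill period: 15 business days after Friday, 2023-07-28, skipping weekends — Jul 31, Aug 1, Aug 2, Aug 3, …, Aug 16, Aug 17, Aug 18 — lands on Friday, 2023-08-18.
Adding 60 calendar days to 2023-08-18 gives 2023-10-17, which is the date termination becomes effective. 2023-10-17 is a Tuesday, so no roll-forward applies.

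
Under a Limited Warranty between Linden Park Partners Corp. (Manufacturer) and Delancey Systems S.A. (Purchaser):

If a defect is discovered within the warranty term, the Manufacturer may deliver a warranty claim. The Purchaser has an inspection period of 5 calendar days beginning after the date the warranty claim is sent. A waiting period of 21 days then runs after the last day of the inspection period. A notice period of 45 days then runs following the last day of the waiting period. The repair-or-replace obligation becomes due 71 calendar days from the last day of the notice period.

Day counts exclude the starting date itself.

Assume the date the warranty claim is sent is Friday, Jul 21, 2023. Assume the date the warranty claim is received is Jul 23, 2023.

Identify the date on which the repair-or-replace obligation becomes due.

Dec 10, 2023

The last day of the inspection period: 5 calendar days after Jul 21, 2023 is Jul 26, 2023.
The last day of the waiting period: 21 calendar days after Jul 26, 2023 is Aug 16, 2023.
Adding 45 calendar days to Aug 16, 2023 gives Sep 30, 2023, which is the last day of the notice period.
Adding 71 calendar days to Sep 30, 2023 gives Dec 10, 2023, which is the date on which the repair-or-replace obligation becomes due.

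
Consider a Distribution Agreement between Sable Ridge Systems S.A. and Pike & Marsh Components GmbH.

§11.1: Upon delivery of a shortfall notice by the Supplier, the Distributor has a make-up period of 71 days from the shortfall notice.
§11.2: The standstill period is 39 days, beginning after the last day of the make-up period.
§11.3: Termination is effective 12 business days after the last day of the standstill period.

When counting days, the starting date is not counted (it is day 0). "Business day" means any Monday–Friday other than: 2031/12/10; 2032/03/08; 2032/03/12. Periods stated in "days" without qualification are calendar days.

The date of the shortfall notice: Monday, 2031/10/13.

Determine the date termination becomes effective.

Adding 71 calendar days to 2031/10/13 gives 2031/12/23, which is the last day of the make-up period.
The last day of the standstill period: 2031/12/23 + 39 days = 2032/01/31.
From Saturday, 2032/01/31, 12 business days (Feb 2, Feb 3, Feb 4, Feb 5, …, Feb 13, Feb 16, Feb 17, skipping weekends) brings us to Tuesday, 2032/02/17, which is the date termination becomes effective.

2032/02/17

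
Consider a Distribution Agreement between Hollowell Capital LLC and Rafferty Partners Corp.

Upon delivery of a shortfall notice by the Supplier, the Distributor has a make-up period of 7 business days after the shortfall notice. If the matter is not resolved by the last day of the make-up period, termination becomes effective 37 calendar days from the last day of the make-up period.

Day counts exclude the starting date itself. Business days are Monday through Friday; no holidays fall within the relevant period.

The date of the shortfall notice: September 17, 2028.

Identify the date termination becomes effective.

The last day of the make-up period: 7 business days after Sunday, September 17, 2028, skipping weekends — Sep 18, Sep 19, Sep 20, Sep 21, Sep 22, Sep 25, Sep 26 — lands on Tuesday, September 26, 2028.
The date termination becomes effective: 37 calendar days after September 26, 2028 is November 2, 2028.

November 2, 2028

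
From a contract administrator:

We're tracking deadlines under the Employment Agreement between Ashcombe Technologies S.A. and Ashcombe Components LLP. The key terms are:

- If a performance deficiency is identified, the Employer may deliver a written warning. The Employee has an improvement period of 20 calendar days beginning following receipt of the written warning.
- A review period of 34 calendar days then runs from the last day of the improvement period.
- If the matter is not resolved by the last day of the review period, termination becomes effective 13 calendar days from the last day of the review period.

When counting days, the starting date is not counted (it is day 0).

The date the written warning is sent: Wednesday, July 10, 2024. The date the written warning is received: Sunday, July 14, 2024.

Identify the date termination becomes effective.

Adding 20 calendar days to July 14, 2024 gives August 3, 2024, which is the last day of the improvement period.
The last day of the review period: 34 calendar days after August 3, 2024 is September 6, 2024.
Adding 13 calendar days to September 6, 2024 gives September 19, 2024, which is the date termination becomes effective.

September 19, 2024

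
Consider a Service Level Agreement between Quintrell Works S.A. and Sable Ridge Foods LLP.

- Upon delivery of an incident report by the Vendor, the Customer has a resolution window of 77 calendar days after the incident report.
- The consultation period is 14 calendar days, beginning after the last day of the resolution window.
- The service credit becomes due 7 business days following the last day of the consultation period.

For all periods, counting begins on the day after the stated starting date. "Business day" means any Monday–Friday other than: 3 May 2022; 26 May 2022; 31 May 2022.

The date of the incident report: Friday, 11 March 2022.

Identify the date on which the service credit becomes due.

21 June 2022

The last day of the resolution window: 11 March 2022 + 77 days = 27 May 2022.
The last day of the consultation period: 27 May 2022 + 14 days = 10 June 2022.
From Friday, 10 June 2022, 7 business days (Jun 13, Jun 14, Jun 15, Jun 16, Jun 17, Jun 20, Jun 21, skipping weekends) brings us to Tuesday, 21 June 2022, which is the date on which the service credit becomes due.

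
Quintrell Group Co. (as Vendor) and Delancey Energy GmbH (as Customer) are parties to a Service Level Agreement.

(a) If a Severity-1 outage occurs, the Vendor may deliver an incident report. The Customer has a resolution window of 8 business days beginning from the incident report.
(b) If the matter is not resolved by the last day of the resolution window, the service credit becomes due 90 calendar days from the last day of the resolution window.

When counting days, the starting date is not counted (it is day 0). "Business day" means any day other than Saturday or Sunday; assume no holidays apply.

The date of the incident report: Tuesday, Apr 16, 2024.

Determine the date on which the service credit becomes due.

The last day of the resolution window: counting 8 business days from Tuesday, Apr 16, 2024 (Apr 17, Apr 18, Apr 19, Apr 22, Apr 23, Apr 24, Apr 25, Apr 26, skipping weekends) reaches Friday, Apr 26, 2024.
The date on which the service credit becomes due: 90 calendar days after Apr 26, 2024 is Jul 25, 2024.

Jul 25, 2024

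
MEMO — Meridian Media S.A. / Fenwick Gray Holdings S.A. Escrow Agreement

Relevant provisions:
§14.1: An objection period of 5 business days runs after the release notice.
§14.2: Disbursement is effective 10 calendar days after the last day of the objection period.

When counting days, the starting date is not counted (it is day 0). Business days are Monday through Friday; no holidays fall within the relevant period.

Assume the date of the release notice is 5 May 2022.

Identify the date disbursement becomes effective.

The last day of the objection period: counting 5 business days from Thursday, 5 May 2022 (May 6, May 9, May 10, May 11, May 12, skipping weekends) reaches Thursday, 12 May 2022.
The date disbursement becomes effective: 12 May 2022 + 10 days = 22 May 2022.

22 May 2022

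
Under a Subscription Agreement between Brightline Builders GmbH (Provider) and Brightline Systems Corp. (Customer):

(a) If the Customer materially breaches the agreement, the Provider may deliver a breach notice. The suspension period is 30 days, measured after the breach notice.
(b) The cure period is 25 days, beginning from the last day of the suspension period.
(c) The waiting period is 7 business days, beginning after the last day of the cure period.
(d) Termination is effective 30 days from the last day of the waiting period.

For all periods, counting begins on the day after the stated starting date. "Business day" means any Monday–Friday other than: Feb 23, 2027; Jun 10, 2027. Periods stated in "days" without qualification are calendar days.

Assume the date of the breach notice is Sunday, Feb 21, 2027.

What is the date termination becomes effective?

May 27, 2027

Adding 30 calendar days to Feb 21, 2027 gives Mar 23, 2027, which is the last day of the suspension period.
The last day of the cure period: Mar 23, 2027 + 25 days = Apr 17, 2027.
The last day of the waiting period: 7 business days after Saturday, Apr 17, 2027, skipping weekends — Apr 19, Apr 20, Apr 21, Apr 22, Apr 23, Apr 26, Apr 27 — lands on Tuesday, Apr 27, 2027.
The date termination becomes effective: Apr 27, 2027 + 30 days = May 27, 2027.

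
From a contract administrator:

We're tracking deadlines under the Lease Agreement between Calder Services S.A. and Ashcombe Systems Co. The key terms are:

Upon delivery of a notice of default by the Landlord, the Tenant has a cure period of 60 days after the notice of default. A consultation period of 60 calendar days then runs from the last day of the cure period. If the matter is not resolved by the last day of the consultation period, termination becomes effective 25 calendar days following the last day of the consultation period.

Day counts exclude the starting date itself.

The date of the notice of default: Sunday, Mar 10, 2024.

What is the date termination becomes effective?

Aug 2, 2024

The last day of the cure period: Mar 10, 2024 + 60 days = May 9, 2024.
The last day of the consultation period: 60 calendar days after May 9, 2024 is Jul 8, 2024.
The date termination becomes effective: 25 calendar days after Jul 8, 2024 is Aug 2, 2024.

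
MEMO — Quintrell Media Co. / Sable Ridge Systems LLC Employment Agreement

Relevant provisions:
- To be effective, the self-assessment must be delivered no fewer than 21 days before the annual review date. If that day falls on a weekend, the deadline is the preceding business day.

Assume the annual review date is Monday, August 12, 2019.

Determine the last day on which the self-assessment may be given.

July 22, 2019

August 12, 2019 minus 21 days is July 22, 2019. That is a Monday, so no adjustment is needed.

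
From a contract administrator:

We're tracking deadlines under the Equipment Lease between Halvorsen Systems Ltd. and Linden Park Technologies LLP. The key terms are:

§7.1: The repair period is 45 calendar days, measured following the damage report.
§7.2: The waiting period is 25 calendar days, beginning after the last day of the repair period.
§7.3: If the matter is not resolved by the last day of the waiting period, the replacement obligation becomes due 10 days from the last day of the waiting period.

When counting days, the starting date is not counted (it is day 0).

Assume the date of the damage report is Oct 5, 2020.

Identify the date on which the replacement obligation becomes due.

Adding 45 calendar days to Oct 5, 2020 gives Nov 19, 2020, which is the last day of the repair period.
Adding 25 calendar days to Nov 19, 2020 gives Dec 14, 2020, which is the last day of the waiting period.
Adding 10 calendar days to Dec 14, 2020 gives Dec 24, 2020, which is the date on which the replacement obligation becomes due.

Dec 24, 2020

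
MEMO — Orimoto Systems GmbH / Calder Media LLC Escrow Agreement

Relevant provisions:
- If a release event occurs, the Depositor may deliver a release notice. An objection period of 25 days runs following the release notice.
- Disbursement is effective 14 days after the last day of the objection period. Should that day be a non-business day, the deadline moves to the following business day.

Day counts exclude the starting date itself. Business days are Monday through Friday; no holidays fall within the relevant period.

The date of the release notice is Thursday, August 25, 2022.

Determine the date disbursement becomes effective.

The last day of the objection period: 25 calendar days after August 25, 2022 is September 19, 2022.
Adding 14 calendar days to September 19, 2022 gives October 3, 2022, which is the date disbursement becomes effective. October 3, 2022 is a Monday, so no roll-forward applies.

October 3, 2022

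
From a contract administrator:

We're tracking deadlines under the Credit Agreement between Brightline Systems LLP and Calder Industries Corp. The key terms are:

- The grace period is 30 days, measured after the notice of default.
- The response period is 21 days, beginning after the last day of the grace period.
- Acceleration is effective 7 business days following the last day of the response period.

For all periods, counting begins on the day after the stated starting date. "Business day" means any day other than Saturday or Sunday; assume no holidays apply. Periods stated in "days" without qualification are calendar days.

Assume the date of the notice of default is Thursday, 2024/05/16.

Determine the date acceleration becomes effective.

The last day of the grace period: 2024/05/16 + 30 days = 2024/06/15.
The last day of the response period: 2024/06/15 + 21 days = 2024/07/06.
The date acceleration becomes effective: 7 business days after Saturday, 2024/07/06, skipping weekends — Jul 8, Jul 9, Jul 10, Jul 11, Jul 12, Jul 15, Jul 16 — lands on Tuesday, 2024/07/16.

2024/07/16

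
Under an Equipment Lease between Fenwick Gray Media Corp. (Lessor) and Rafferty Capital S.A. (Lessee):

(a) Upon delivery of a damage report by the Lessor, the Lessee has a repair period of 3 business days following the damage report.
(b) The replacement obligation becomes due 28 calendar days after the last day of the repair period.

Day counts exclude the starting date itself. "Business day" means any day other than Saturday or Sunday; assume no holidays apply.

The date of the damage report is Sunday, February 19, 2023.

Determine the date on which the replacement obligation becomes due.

March 22, 2023

From Sunday, February 19, 2023, 3 business days (Feb 20, Feb 21, Feb 22, skipping weekends) brings us to Wednesday, February 22, 2023, which is the last day of the repair period.
Adding 28 calendar days to February 22, 2023 gives March 22, 2023, which is the date on which the replacement obligation becomes due.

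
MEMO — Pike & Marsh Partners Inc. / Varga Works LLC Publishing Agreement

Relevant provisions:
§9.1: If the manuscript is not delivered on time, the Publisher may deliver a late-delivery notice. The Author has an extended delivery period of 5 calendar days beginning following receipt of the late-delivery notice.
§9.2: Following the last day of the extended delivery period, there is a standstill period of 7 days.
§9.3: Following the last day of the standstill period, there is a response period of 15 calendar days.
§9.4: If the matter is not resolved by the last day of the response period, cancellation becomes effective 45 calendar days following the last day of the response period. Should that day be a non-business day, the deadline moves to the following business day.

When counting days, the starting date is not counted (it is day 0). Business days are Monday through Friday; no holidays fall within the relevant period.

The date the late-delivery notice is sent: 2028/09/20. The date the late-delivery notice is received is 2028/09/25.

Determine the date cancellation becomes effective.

2028/12/06

The last day of the extended delivery period: 5 calendar days after 2028/09/25 is 2028/09/30.
The last day of the standstill period: 7 calendar days after 2028/09/30 is 2028/10/07.
Adding 15 calendar days to 2028/10/07 gives 2028/10/22, which is the last day of the response period.
The date cancellation becomes effective: 45 calendar days after 2028/10/22 is 2028/12/06. 2028/12/06 is a Wednesday, so no roll-forward applies.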